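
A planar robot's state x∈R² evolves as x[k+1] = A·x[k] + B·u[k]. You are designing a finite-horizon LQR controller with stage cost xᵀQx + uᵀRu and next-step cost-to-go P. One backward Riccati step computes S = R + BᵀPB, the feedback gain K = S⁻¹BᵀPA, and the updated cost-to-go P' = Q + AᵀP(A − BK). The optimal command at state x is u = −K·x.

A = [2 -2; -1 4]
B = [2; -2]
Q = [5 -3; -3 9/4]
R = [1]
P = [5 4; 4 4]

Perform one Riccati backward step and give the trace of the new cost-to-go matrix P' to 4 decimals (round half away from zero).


28.8500

BᵀP = [2.0000 0.0000]
S = R + BᵀPB = [1] + [4.0000] = [5.0000]
BᵀPA = [4.0000 -4.0000]
K = S⁻¹·BᵀPA = [0.8000 -0.8000]
A−BK = [0.4000 -0.4000; 0.6000 2.4000]
AᵀP(A−BK) = [4.8000 7.2000; 7.2000 16.8000]
P' = Q + AᵀP(A−BK) = [9.8000 4.2000; 4.2000 19.0500]
tr(P') = 28.8500


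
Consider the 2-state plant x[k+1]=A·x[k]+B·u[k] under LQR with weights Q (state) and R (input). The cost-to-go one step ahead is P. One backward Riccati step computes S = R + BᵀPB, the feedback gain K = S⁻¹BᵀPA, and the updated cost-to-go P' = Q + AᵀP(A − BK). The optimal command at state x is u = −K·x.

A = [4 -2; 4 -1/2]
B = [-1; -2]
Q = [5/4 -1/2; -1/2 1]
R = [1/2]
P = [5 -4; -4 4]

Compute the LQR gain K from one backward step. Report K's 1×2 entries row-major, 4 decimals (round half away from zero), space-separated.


-0.7273 -0.7273

BᵀP = [3.0000 -4.0000]
S = R + BᵀPB = [1/2] + [5.0000] = [5.5000]
BᵀPA = [-4.0000 -4.0000]
K = S⁻¹·BᵀPA = [-0.7273 -0.7273]
A−BK = [3.2727 -2.7273; 2.5455 -1.9545]
AᵀP(A−BK) = [13.0909 -10.9091; -10.9091 10.0909]
P' = Q + AᵀP(A−BK) = [14.3409 -11.4091; -11.4091 11.0909]
tr(P') = 25.4318


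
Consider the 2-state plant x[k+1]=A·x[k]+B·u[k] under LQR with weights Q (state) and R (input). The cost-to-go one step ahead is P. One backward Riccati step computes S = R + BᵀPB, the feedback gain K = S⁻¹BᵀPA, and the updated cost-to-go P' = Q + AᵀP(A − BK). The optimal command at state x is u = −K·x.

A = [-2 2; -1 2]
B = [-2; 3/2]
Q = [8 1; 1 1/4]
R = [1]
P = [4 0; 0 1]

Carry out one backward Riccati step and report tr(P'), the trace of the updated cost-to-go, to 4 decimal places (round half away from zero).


25.5487

BᵀP = [-8.0000 1.5000]
S = R + BᵀPB = [1] + [18.2500] = [19.2500]
BᵀPA = [14.5000 -13.0000]
K = S⁻¹·BᵀPA = [0.7532 -0.6753]
A−BK = [-0.4935 0.6494; -2.1299 3.0130]
AᵀP(A−BK) = [6.0779 -8.2078; -8.2078 11.2208]
P' = Q + AᵀP(A−BK) = [14.0779 -7.2078; -7.2078 11.4708]
tr(P') = 25.5487


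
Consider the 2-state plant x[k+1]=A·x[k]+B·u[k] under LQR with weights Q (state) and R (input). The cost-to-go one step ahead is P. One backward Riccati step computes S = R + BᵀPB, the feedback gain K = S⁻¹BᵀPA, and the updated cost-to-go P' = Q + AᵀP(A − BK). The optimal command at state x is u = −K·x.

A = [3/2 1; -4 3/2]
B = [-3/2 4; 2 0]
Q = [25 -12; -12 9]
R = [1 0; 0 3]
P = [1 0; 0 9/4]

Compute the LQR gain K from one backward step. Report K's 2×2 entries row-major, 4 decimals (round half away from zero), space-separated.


BᵀP = [-1.5000 4.5000; 4.0000 0.0000]
S = R + BᵀPB = [1 0; 0 3] + [11.2500 -6.0000; -6.0000 16.0000] = [12.2500 -6.0000; -6.0000 19.0000]
BᵀPA = [-20.2500 5.2500; 6.0000 4.0000]
K = S⁻¹·BᵀPA = [-1.7726 0.6290; -0.2440 0.4091]
A−BK = [-0.1830 0.3069; -0.4549 0.2421]
AᵀP(A−BK) = [3.8196 -1.7182; -1.7182 1.1238]
P' = Q + AᵀP(A−BK) = [28.8196 -13.7182; -13.7182 10.1238]
tr(P') = 38.9434

-1.7726 0.6290 -0.2440 0.4091


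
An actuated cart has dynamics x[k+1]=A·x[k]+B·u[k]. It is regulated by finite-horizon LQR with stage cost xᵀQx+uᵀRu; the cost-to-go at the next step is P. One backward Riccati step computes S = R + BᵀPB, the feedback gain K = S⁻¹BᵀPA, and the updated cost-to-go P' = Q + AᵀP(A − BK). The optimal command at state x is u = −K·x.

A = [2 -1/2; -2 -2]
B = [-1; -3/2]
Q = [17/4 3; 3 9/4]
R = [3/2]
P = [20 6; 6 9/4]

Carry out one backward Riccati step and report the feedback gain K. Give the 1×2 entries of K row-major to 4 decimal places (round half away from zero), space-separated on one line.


BᵀP = [-29.0000 -9.3750]
S = R + BᵀPB = [3/2] + [43.0625] = [44.5625]
BᵀPA = [-39.2500 33.2500]
K = S⁻¹·BᵀPA = [-0.8808 0.7461]
A−BK = [1.1192 0.2461; -3.3212 -0.8808]
AᵀP(A−BK) = [6.4292 0.2861; 0.2861 1.1907]
P' = Q + AᵀP(A−BK) = [10.6792 3.2861; 3.2861 3.4407]
tr(P') = 14.1199

-0.8808 0.7461


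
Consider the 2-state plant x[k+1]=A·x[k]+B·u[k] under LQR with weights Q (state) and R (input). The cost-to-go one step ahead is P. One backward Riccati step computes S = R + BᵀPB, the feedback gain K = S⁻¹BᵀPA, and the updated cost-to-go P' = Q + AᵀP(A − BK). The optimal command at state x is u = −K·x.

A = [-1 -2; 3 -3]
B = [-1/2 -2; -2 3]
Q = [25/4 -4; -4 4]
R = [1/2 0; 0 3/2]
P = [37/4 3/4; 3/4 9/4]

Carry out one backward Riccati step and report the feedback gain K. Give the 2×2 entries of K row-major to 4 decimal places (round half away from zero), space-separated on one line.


-0.5282 2.0967 0.6180 0.4368

BᵀP = [-6.1250 -4.8750; -16.2500 5.2500]
S = R + BᵀPB = [1/2 0; 0 3/2] + [12.8125 -2.3750; -2.3750 48.2500] = [13.3125 -2.3750; -2.3750 49.7500]
BᵀPA = [-8.5000 26.8750; 32.0000 16.7500]
K = S⁻¹·BᵀPA = [-0.5282 2.0967; 0.6180 0.4368]
A−BK = [-0.0281 -0.0781; 0.0895 -0.1169]
AᵀP(A−BK) = [0.7340 -0.1549; -0.1549 2.5851]
P' = Q + AᵀP(A−BK) = [6.9840 -4.1549; -4.1549 6.5851]
tr(P') = 13.5691


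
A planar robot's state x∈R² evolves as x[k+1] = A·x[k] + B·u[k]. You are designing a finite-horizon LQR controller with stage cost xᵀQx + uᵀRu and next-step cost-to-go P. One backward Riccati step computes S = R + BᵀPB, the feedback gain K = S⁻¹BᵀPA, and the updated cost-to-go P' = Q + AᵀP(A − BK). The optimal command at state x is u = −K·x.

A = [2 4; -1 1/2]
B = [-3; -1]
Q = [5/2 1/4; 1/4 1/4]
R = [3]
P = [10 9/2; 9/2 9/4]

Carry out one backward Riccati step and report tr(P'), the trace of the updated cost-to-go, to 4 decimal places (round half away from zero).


8.3021

BᵀP = [-34.5000 -15.7500]
S = R + BᵀPB = [3] + [119.2500] = [122.2500]
BᵀPA = [-53.2500 -145.8750]
K = S⁻¹·BᵀPA = [-0.4356 -1.1933]
A−BK = [0.6933 0.4202; -1.4356 -0.6933]
AᵀP(A−BK) = [1.0552 1.8344; 1.8344 4.4969]
P' = Q + AᵀP(A−BK) = [3.5552 2.0844; 2.0844 4.7469]
tr(P') = 8.3021


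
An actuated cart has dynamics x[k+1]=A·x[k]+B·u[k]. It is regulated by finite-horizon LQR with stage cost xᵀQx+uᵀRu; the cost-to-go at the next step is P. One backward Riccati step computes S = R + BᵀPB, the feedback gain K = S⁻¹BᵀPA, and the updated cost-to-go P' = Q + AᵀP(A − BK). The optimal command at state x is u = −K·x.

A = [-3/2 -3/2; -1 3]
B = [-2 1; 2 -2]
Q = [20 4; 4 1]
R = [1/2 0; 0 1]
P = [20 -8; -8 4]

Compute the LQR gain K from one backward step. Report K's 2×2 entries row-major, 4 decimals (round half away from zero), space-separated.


0.7273 0.6035 0.5455 -0.5687

BᵀP = [-56.0000 24.0000; 36.0000 -16.0000]
S = R + BᵀPB = [1/2 0; 0 1] + [160.0000 -104.0000; -104.0000 68.0000] = [160.5000 -104.0000; -104.0000 69.0000]
BᵀPA = [60.0000 156.0000; -38.0000 -102.0000]
K = S⁻¹·BᵀPA = [0.7273 0.6035; 0.5455 -0.5687]
A−BK = [-0.5909 0.2756; -1.3636 0.6557]
AᵀP(A−BK) = [2.0909 -0.8182; -0.8182 0.8530]
P' = Q + AᵀP(A−BK) = [22.0909 3.1818; 3.1818 1.8530]
tr(P') = 23.9439


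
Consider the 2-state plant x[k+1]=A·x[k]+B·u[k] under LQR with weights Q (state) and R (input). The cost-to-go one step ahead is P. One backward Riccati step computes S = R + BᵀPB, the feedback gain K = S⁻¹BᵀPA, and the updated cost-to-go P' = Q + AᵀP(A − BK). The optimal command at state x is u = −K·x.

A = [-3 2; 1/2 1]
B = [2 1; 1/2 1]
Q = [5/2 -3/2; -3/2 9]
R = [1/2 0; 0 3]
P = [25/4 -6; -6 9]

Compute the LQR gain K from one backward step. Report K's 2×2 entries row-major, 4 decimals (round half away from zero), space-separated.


-2.1502 0.6870 0.8081 0.3402

BᵀP = [9.5000 -7.5000; 0.2500 3.0000]
S = R + BᵀPB = [1/2 0; 0 3] + [15.2500 2.0000; 2.0000 3.2500] = [15.7500 2.0000; 2.0000 6.2500]
BᵀPA = [-32.2500 11.5000; 0.7500 3.5000]
K = S⁻¹·BᵀPA = [-2.1502 0.6870; 0.8081 0.3402]
A−BK = [0.4924 0.2859; 0.7670 0.3163]
AᵀP(A−BK) = [6.5490 0.8994; 0.8994 0.9093]
P' = Q + AᵀP(A−BK) = [9.0490 -0.6006; -0.6006 9.9093]
tr(P') = 18.9583


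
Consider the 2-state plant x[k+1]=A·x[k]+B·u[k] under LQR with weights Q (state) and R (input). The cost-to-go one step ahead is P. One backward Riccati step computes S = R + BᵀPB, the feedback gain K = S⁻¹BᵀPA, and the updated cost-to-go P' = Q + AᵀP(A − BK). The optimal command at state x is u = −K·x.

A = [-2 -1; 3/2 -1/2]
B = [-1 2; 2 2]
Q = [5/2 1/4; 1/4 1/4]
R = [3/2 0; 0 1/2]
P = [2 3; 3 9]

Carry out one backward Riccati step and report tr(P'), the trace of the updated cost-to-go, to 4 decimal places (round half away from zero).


4.4427

BᵀP = [4.0000 15.0000; 10.0000 24.0000]
S = R + BᵀPB = [3/2 0; 0 1/2] + [26.0000 38.0000; 38.0000 68.0000] = [27.5000 38.0000; 38.0000 68.5000]
BᵀPA = [14.5000 -11.5000; 16.0000 -22.0000]
K = S⁻¹·BᵀPA = [0.8761 0.1097; -0.2524 -0.3820]
A−BK = [-0.6191 -0.1262; 0.2527 0.0446]
AᵀP(A−BK) = [1.5857 0.2716; 0.2716 0.1070]
P' = Q + AᵀP(A−BK) = [4.0857 0.5216; 0.5216 0.3570]
tr(P') = 4.4427


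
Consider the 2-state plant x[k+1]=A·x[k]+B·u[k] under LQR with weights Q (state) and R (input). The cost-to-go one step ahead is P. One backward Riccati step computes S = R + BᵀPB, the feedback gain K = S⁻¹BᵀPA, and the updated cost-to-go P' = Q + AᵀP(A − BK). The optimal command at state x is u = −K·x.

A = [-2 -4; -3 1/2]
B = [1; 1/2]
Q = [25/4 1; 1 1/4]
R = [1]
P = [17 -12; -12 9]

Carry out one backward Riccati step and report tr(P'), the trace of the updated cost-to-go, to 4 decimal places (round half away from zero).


57.3485

BᵀP = [11.0000 -7.5000]
S = R + BᵀPB = [1] + [7.2500] = [8.2500]
BᵀPA = [0.5000 -47.7500]
K = S⁻¹·BᵀPA = [0.0606 -5.7879]
A−BK = [-2.0606 1.7879; -3.0303 3.3939]
AᵀP(A−BK) = [4.9697 -6.6061; -6.6061 45.8788]
P' = Q + AᵀP(A−BK) = [11.2197 -5.6061; -5.6061 46.1288]
tr(P') = 57.3485


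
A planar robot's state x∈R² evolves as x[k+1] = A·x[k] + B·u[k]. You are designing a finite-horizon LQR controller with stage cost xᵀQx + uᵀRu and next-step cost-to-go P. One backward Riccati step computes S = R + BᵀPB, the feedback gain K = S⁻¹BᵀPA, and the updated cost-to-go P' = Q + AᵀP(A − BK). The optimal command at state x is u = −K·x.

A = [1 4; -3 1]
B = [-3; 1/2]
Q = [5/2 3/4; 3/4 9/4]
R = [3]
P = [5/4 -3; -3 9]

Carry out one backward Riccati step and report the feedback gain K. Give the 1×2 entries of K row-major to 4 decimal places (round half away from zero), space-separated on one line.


-1.7941 -0.2941

BᵀP = [-5.2500 13.5000]
S = R + BᵀPB = [3] + [22.5000] = [25.5000]
BᵀPA = [-45.7500 -7.5000]
K = S⁻¹·BᵀPA = [-1.7941 -0.2941]
A−BK = [-4.3824 3.1176; -2.1029 1.1471]
AᵀP(A−BK) = [18.1691 -2.4559; -2.4559 2.7941]
P' = Q + AᵀP(A−BK) = [20.6691 -1.7059; -1.7059 5.0441]
tr(P') = 25.7132


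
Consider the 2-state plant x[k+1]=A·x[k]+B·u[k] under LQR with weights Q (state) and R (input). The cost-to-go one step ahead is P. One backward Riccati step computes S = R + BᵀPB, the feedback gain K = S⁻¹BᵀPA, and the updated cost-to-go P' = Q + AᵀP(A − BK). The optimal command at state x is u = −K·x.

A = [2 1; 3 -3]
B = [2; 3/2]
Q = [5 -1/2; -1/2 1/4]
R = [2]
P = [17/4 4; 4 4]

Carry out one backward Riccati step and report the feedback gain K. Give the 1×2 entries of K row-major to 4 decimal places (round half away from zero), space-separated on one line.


1.3654 -0.5288

BᵀP = [14.5000 14.0000]
S = R + BᵀPB = [2] + [50.0000] = [52.0000]
BᵀPA = [71.0000 -27.5000]
K = S⁻¹·BᵀPA = [1.3654 -0.5288]
A−BK = [-0.7308 2.0577; 0.9519 -2.2067]
AᵀP(A−BK) = [4.0577 -1.9519; -1.9519 1.7067]
P' = Q + AᵀP(A−BK) = [9.0577 -2.4519; -2.4519 1.9567]
tr(P') = 11.0144


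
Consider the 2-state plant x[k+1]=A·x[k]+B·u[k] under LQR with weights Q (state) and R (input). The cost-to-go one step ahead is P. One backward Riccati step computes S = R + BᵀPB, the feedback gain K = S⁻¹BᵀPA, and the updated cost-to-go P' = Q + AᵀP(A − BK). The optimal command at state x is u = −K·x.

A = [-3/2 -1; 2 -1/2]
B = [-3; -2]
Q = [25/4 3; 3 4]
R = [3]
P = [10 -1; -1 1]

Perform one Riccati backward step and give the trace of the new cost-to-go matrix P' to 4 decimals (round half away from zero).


BᵀP = [-28.0000 1.0000]
S = R + BᵀPB = [3] + [82.0000] = [85.0000]
BᵀPA = [44.0000 27.5000]
K = S⁻¹·BᵀPA = [0.5176 0.3235]
A−BK = [0.0529 -0.0294; 3.0353 0.1471]
AᵀP(A−BK) = [9.7235 1.0147; 1.0147 0.3529]
P' = Q + AᵀP(A−BK) = [15.9735 4.0147; 4.0147 4.3529]
tr(P') = 20.3265

20.3265


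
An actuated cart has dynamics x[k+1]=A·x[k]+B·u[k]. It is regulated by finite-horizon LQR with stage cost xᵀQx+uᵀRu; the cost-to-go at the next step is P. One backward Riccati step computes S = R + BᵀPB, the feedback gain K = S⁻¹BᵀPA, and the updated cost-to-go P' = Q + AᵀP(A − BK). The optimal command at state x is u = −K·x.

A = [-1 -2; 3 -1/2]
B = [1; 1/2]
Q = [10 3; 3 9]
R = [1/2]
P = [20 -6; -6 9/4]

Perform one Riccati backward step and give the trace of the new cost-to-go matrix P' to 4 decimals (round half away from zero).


BᵀP = [17.0000 -4.8750]
S = R + BᵀPB = [1/2] + [14.5625] = [15.0625]
BᵀPA = [-31.6250 -31.5625]
K = S⁻¹·BᵀPA = [-2.0996 -2.0954]
A−BK = [1.0996 0.0954; 4.0498 0.5477]
AᵀP(A−BK) = [9.8506 3.3568; 3.3568 2.4253]
P' = Q + AᵀP(A−BK) = [19.8506 6.3568; 6.3568 11.4253]
tr(P') = 31.2759

31.2759


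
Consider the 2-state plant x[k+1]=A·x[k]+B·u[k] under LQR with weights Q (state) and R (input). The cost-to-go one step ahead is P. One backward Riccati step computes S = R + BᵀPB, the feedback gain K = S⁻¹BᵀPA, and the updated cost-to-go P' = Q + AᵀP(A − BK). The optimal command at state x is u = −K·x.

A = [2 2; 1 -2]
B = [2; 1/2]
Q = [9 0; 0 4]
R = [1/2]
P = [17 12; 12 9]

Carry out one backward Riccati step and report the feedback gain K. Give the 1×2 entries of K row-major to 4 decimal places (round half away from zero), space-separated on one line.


1.1451 0.2427

BᵀP = [40.0000 28.5000]
S = R + BᵀPB = [1/2] + [94.2500] = [94.7500]
BᵀPA = [108.5000 23.0000]
K = S⁻¹·BᵀPA = [1.1451 0.2427]
A−BK = [-0.2902 1.5145; 0.4274 -2.1214]
AᵀP(A−BK) = [0.7546 -0.3377; -0.3377 2.4169]
P' = Q + AᵀP(A−BK) = [9.7546 -0.3377; -0.3377 6.4169]
tr(P') = 16.1715


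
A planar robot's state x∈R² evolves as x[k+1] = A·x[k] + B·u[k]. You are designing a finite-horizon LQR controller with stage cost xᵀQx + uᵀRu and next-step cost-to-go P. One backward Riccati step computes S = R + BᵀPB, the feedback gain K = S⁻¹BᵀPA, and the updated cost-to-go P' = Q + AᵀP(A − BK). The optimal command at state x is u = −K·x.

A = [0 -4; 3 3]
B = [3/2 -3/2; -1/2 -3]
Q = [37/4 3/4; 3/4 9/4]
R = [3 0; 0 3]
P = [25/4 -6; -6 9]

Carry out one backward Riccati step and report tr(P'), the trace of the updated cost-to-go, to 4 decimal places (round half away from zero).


41.5591

BᵀP = [12.3750 -13.5000; 8.6250 -18.0000]
S = R + BᵀPB = [3 0; 0 3] + [25.3125 21.9375; 21.9375 41.0625] = [28.3125 21.9375; 21.9375 44.0625]
BᵀPA = [-40.5000 -90.0000; -54.0000 -88.5000]
K = S⁻¹·BᵀPA = [-0.7829 -2.6416; -0.8357 -0.6933]
A−BK = [-0.0793 -1.0776; 0.1013 -0.4008]
AᵀP(A−BK) = [4.1622 8.5755; 8.5755 25.8969]
P' = Q + AᵀP(A−BK) = [13.4122 9.3255; 9.3255 28.1469]
tr(P') = 41.5591


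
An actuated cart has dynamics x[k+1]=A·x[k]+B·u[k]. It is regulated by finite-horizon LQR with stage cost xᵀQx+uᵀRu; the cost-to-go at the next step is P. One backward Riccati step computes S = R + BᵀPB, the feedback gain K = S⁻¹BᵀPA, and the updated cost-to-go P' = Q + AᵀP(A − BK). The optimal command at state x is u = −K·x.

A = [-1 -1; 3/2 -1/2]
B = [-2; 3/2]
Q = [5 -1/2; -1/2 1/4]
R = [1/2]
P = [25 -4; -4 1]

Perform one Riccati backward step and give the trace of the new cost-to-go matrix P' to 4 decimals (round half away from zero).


6.0922

BᵀP = [-56.0000 9.5000]
S = R + BᵀPB = [1/2] + [126.2500] = [126.7500]
BᵀPA = [70.2500 51.2500]
K = S⁻¹·BᵀPA = [0.5542 0.4043]
A−BK = [0.1085 -0.1913; 0.6686 -1.1065]
AᵀP(A−BK) = [0.3146 -0.1548; -0.1548 0.5276]
P' = Q + AᵀP(A−BK) = [5.3146 -0.6548; -0.6548 0.7776]
tr(P') = 6.0922


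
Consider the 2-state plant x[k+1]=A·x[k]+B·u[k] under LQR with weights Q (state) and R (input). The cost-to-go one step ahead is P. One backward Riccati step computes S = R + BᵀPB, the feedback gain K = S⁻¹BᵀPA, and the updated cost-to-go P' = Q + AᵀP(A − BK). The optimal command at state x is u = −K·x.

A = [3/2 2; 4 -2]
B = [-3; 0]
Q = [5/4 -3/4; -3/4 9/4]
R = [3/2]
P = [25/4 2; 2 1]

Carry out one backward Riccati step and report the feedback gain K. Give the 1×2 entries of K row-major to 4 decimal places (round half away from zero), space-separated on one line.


-0.9026 -0.4416

BᵀP = [-18.7500 -6.0000]
S = R + BᵀPB = [3/2] + [56.2500] = [57.7500]
BᵀPA = [-52.1250 -25.5000]
K = S⁻¹·BᵀPA = [-0.9026 -0.4416]
A−BK = [-1.2078 0.6753; 4.0000 -2.0000]
AᵀP(A−BK) = [7.0146 -2.2662; -2.2662 1.7403]
P' = Q + AᵀP(A−BK) = [8.2646 -3.0162; -3.0162 3.9903]
tr(P') = 12.2549


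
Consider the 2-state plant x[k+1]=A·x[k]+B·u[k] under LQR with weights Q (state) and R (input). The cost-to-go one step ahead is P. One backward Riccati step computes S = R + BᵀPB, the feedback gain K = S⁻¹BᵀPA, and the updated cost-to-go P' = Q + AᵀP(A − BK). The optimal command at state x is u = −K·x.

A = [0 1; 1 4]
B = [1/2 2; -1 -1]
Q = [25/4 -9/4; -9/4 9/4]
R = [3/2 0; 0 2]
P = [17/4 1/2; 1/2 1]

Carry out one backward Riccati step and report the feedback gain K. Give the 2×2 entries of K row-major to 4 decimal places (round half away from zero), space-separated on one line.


-0.3450 -1.4505 0.0767 0.7668

BᵀP = [1.6250 -0.7500; 8.0000 0.0000]
S = R + BᵀPB = [3/2 0; 0 2] + [1.5625 4.0000; 4.0000 16.0000] = [3.0625 4.0000; 4.0000 18.0000]
BᵀPA = [-0.7500 -1.3750; 0.0000 8.0000]
K = S⁻¹·BᵀPA = [-0.3450 -1.4505; 0.0767 0.7668]
A−BK = [0.0192 0.1917; 0.7316 3.3163]
AᵀP(A−BK) = [0.7412 3.4121; 3.4121 16.1214]
P' = Q + AᵀP(A−BK) = [6.9912 1.1621; 1.1621 18.3714]
tr(P') = 25.3626


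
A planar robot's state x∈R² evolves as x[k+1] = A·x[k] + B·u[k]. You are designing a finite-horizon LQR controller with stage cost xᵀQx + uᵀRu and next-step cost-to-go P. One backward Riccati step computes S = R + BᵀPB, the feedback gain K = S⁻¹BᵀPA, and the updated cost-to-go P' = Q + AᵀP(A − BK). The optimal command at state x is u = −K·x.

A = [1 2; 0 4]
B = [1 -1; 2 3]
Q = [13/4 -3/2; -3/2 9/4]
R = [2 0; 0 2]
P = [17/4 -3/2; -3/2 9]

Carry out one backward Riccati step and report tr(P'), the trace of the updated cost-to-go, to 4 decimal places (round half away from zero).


BᵀP = [1.2500 16.5000; -8.7500 28.5000]
S = R + BᵀPB = [2 0; 0 2] + [34.2500 48.2500; 48.2500 94.2500] = [36.2500 48.2500; 48.2500 96.2500]
BᵀPA = [1.2500 68.5000; -8.7500 96.5000]
K = S⁻¹·BᵀPA = [0.4673 1.6684; -0.3252 0.1662]
A−BK = [0.2076 0.4978; 0.0409 0.1645]
AᵀP(A−BK) = [0.8208 1.8691; 1.8691 6.6736]
P' = Q + AᵀP(A−BK) = [4.0708 0.3691; 0.3691 8.9236]
tr(P') = 12.9944

12.9944


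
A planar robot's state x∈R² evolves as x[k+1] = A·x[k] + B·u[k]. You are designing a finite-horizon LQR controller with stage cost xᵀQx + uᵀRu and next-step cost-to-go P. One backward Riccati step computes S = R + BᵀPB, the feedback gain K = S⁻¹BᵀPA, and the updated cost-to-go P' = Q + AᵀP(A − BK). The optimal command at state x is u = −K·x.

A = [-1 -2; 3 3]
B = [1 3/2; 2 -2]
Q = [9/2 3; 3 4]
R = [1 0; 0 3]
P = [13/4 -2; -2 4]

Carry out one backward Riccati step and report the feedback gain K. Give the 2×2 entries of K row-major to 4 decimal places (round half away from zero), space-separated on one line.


BᵀP = [-0.7500 6.0000; 8.8750 -11.0000]
S = R + BᵀPB = [1 0; 0 3] + [11.2500 -13.1250; -13.1250 35.3125] = [12.2500 -13.1250; -13.1250 38.3125]
BᵀPA = [18.7500 19.5000; -41.8750 -50.7500]
K = S⁻¹·BᵀPA = [0.5681 0.2727; -0.8984 -1.2312]
A−BK = [-0.2205 -0.4258; 0.0671 -0.0078]
AᵀP(A−BK) = [2.9792 3.8300; 3.8300 5.1984]
P' = Q + AᵀP(A−BK) = [7.4792 6.8300; 6.8300 9.1984]
tr(P') = 16.6776

0.5681 0.2727 -0.8984 -1.2312


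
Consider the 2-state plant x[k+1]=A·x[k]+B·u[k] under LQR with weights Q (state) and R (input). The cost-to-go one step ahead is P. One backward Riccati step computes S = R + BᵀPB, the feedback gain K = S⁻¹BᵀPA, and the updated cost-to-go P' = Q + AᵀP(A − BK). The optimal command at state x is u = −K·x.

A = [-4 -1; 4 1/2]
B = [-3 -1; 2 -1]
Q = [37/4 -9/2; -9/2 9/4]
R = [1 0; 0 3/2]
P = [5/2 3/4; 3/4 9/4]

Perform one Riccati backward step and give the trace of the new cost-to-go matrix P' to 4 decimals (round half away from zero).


BᵀP = [-6.0000 2.2500; -3.2500 -3.0000]
S = R + BᵀPB = [1 0; 0 3/2] + [22.5000 3.7500; 3.7500 6.2500] = [23.5000 3.7500; 3.7500 7.7500]
BᵀPA = [33.0000 7.1250; 1.0000 1.7500]
K = S⁻¹·BᵀPA = [1.4994 0.2895; -0.5965 0.0857]
A−BK = [-0.0982 -0.0457; 0.4046 0.0067]
AᵀP(A−BK) = [3.1149 0.3604; 0.3604 0.0997]
P' = Q + AᵀP(A−BK) = [12.3649 -4.1396; -4.1396 2.3497]
tr(P') = 14.7146

14.7146


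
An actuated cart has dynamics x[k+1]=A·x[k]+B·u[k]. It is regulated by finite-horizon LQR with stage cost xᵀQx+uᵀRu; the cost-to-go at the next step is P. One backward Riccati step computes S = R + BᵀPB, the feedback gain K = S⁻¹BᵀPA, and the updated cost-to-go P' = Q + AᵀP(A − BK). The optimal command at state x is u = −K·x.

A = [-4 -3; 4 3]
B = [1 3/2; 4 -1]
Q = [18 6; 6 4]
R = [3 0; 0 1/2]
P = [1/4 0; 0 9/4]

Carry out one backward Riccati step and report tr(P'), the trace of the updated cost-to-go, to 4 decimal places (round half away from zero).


27.0351

BᵀP = [0.2500 9.0000; 0.3750 -2.2500]
S = R + BᵀPB = [3 0; 0 1/2] + [36.2500 -8.6250; -8.6250 2.8125] = [39.2500 -8.6250; -8.6250 3.3125]
BᵀPA = [35.0000 26.2500; -10.5000 -7.8750]
K = S⁻¹·BᵀPA = [0.4562 0.3421; -1.9820 -1.4865]
A−BK = [-1.4831 -1.1124; 0.1933 0.1449]
AᵀP(A−BK) = [3.2225 2.4169; 2.4169 1.8126]
P' = Q + AᵀP(A−BK) = [21.2225 8.4169; 8.4169 5.8126]
tr(P') = 27.0351


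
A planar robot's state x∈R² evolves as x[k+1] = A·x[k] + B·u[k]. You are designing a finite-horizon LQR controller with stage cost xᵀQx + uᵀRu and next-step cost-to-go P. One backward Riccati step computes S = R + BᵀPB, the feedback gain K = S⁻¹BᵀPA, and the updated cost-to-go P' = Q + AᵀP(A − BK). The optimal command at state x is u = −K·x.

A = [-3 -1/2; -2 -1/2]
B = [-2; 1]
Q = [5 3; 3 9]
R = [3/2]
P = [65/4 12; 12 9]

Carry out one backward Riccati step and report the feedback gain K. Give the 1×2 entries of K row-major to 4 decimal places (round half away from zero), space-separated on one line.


3.3273 0.6455

BᵀP = [-20.5000 -15.0000]
S = R + BᵀPB = [3/2] + [26.0000] = [27.5000]
BᵀPA = [91.5000 17.7500]
K = S⁻¹·BᵀPA = [3.3273 0.6455]
A−BK = [3.6545 0.7909; -5.3273 -1.1455]
AᵀP(A−BK) = [21.8045 4.3159; 4.3159 0.8557]
P' = Q + AᵀP(A−BK) = [26.8045 7.3159; 7.3159 9.8557]
tr(P') = 36.6602


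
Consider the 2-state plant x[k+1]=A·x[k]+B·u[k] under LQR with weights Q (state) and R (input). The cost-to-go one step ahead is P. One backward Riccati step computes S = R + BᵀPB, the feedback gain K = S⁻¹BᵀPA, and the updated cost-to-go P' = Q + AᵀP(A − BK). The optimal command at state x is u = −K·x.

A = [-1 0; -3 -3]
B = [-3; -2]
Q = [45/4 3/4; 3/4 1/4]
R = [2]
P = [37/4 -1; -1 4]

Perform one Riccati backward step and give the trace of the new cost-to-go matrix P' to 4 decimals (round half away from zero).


65.6232

BᵀP = [-25.7500 -5.0000]
S = R + BᵀPB = [2] + [87.2500] = [89.2500]
BᵀPA = [40.7500 15.0000]
K = S⁻¹·BᵀPA = [0.4566 0.1681]
A−BK = [0.3697 0.5042; -2.0868 -2.6639]
AᵀP(A−BK) = [20.6443 26.1513; 26.1513 33.4790]
P' = Q + AᵀP(A−BK) = [31.8943 26.9013; 26.9013 33.7290]
tr(P') = 65.6232


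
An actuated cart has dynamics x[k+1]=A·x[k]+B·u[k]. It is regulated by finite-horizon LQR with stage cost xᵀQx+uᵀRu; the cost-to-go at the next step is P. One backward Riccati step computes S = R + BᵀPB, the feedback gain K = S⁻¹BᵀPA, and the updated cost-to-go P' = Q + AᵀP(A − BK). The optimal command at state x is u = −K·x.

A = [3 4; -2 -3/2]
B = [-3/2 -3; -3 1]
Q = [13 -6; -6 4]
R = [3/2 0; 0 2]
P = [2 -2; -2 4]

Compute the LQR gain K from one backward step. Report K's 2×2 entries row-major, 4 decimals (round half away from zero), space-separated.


0.3333 0.1333 -1.0556 -1.2389

BᵀP = [3.0000 -9.0000; -8.0000 10.0000]
S = R + BᵀPB = [3/2 0; 0 2] + [22.5000 -18.0000; -18.0000 34.0000] = [24.0000 -18.0000; -18.0000 36.0000]
BᵀPA = [27.0000 25.5000; -44.0000 -47.0000]
K = S⁻¹·BᵀPA = [0.3333 0.1333; -1.0556 -1.2389]
A−BK = [0.3333 0.4833; 0.0556 0.1389]
AᵀP(A−BK) = [2.5556 2.8889; 2.8889 3.3722]
P' = Q + AᵀP(A−BK) = [15.5556 -3.1111; -3.1111 7.3722]
tr(P') = 22.9278


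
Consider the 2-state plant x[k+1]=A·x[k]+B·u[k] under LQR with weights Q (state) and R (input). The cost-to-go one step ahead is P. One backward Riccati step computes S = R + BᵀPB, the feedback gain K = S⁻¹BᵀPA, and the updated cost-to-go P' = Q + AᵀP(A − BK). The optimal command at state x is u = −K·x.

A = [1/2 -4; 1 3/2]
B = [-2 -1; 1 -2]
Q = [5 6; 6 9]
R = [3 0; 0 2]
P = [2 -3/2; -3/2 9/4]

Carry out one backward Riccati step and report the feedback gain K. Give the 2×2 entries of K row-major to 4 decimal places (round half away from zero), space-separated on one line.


BᵀP = [-5.5000 5.2500; 1.0000 -3.0000]
S = R + BᵀPB = [3 0; 0 2] + [16.2500 -5.0000; -5.0000 5.0000] = [19.2500 -5.0000; -5.0000 7.0000]
BᵀPA = [2.5000 29.8750; -2.5000 -8.5000]
K = S⁻¹·BᵀPA = [0.0456 1.5182; -0.3246 -0.1298]
A−BK = [0.2665 -1.0934; 0.3052 -0.2779]
AᵀP(A−BK) = [0.3246 0.1298; 0.1298 8.6019]
P' = Q + AᵀP(A−BK) = [5.3246 6.1298; 6.1298 17.6019]
tr(P') = 22.9265

0.0456 1.5182 -0.3246 -0.1298


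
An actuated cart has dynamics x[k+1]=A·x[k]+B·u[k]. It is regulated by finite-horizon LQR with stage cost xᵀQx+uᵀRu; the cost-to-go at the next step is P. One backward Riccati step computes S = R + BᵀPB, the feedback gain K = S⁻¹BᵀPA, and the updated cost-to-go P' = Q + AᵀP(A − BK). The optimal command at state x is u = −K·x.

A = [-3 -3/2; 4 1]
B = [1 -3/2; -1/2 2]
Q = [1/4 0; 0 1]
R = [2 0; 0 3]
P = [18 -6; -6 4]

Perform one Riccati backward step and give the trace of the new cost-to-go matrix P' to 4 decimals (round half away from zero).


11.9211

BᵀP = [21.0000 -8.0000; -39.0000 17.0000]
S = R + BᵀPB = [2 0; 0 3] + [25.0000 -47.5000; -47.5000 92.5000] = [27.0000 -47.5000; -47.5000 95.5000]
BᵀPA = [-95.0000 -39.5000; 185.0000 75.5000]
K = S⁻¹·BᵀPA = [-0.8844 -0.5772; 1.4973 0.5035]
A−BK = [0.1303 -0.1676; 0.5632 -0.2956]
AᵀP(A−BK) = [8.9837 3.0209; 3.0209 1.6874]
P' = Q + AᵀP(A−BK) = [9.2337 3.0209; 3.0209 2.6874]
tr(P') = 11.9211


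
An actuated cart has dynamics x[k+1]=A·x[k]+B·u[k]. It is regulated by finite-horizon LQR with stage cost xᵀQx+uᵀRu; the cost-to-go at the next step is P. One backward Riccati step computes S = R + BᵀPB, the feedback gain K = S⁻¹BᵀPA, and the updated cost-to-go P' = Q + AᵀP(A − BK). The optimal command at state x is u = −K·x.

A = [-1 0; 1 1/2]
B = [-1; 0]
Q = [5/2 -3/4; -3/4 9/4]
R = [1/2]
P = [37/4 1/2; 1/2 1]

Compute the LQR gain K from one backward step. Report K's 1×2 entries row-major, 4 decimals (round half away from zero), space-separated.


BᵀP = [-9.2500 -0.5000]
S = R + BᵀPB = [1/2] + [9.2500] = [9.7500]
BᵀPA = [8.7500 -0.2500]
K = S⁻¹·BᵀPA = [0.8974 -0.0256]
A−BK = [-0.1026 -0.0256; 1.0000 0.5000]
AᵀP(A−BK) = [1.3974 0.4744; 0.4744 0.2436]
P' = Q + AᵀP(A−BK) = [3.8974 -0.2756; -0.2756 2.4936]
tr(P') = 6.3910

0.8974 -0.0256


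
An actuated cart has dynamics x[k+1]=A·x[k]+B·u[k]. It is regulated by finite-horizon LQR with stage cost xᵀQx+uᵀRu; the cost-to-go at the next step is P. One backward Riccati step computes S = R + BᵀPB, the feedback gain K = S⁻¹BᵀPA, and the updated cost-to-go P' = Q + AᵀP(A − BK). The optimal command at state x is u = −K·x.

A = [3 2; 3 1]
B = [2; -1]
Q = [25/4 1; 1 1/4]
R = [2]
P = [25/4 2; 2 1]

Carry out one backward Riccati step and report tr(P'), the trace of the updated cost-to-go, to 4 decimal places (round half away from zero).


BᵀP = [10.5000 3.0000]
S = R + BᵀPB = [2] + [18.0000] = [20.0000]
BᵀPA = [40.5000 24.0000]
K = S⁻¹·BᵀPA = [2.0250 1.2000]
A−BK = [-1.0500 -0.4000; 5.0250 2.2000]
AᵀP(A−BK) = [19.2375 9.9000; 9.9000 5.2000]
P' = Q + AᵀP(A−BK) = [25.4875 10.9000; 10.9000 5.4500]
tr(P') = 30.9375

30.9375


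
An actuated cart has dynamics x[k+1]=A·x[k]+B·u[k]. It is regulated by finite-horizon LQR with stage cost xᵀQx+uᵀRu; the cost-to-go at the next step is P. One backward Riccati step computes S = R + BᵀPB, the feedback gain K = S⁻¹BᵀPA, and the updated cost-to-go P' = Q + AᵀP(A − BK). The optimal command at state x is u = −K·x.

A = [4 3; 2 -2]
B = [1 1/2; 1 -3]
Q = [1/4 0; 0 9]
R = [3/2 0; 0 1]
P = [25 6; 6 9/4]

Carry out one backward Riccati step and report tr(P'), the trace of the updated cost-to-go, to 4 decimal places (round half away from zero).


BᵀP = [31.0000 8.2500; -5.5000 -3.7500]
S = R + BᵀPB = [3/2 0; 0 1] + [39.2500 -9.2500; -9.2500 8.5000] = [40.7500 -9.2500; -9.2500 9.5000]
BᵀPA = [140.5000 76.5000; -29.5000 -9.0000]
K = S⁻¹·BᵀPA = [3.5212 2.1339; 0.3233 1.1304]
A−BK = [0.3171 0.3009; -0.5513 -0.7428]
AᵀP(A−BK) = [19.8031 12.5347; 12.5347 8.9310]
P' = Q + AᵀP(A−BK) = [20.0531 12.5347; 12.5347 17.9310]
tr(P') = 37.9841

37.9841


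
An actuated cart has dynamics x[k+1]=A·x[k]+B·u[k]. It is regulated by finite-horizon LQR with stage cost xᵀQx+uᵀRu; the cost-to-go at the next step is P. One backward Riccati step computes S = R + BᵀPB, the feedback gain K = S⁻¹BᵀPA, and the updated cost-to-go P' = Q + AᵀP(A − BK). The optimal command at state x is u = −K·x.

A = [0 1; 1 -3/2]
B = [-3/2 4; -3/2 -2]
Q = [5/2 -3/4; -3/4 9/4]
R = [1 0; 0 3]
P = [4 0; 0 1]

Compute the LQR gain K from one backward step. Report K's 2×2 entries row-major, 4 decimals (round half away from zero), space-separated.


BᵀP = [-6.0000 -1.5000; 16.0000 -2.0000]
S = R + BᵀPB = [1 0; 0 3] + [11.2500 -21.0000; -21.0000 68.0000] = [12.2500 -21.0000; -21.0000 71.0000]
BᵀPA = [-1.5000 -3.7500; -2.0000 19.0000]
K = S⁻¹·BᵀPA = [-0.3464 0.3096; -0.1306 0.3592]
A−BK = [0.0029 0.0277; 0.2192 -0.3172]
AᵀP(A−BK) = [0.2192 -0.3172; -0.3172 0.5866]
P' = Q + AᵀP(A−BK) = [2.7192 -1.0672; -1.0672 2.8366]
tr(P') = 5.5558

-0.3464 0.3096 -0.1306 0.3592


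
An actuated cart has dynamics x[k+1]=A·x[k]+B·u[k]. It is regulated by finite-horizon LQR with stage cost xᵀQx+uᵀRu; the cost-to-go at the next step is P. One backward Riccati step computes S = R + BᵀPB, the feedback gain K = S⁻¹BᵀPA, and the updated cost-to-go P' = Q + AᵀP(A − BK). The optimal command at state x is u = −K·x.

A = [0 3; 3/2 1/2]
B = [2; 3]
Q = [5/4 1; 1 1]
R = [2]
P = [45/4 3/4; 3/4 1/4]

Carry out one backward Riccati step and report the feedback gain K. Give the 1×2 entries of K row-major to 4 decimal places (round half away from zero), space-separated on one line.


0.0579 1.2940

BᵀP = [24.7500 2.2500]
S = R + BᵀPB = [2] + [56.2500] = [58.2500]
BᵀPA = [3.3750 75.3750]
K = S⁻¹·BᵀPA = [0.0579 1.2940]
A−BK = [-0.1159 0.4120; 1.3262 -3.3820]
AᵀP(A−BK) = [0.3670 -0.8047; -0.8047 6.0279]
P' = Q + AᵀP(A−BK) = [1.6170 0.1953; 0.1953 7.0279]
tr(P') = 8.6448


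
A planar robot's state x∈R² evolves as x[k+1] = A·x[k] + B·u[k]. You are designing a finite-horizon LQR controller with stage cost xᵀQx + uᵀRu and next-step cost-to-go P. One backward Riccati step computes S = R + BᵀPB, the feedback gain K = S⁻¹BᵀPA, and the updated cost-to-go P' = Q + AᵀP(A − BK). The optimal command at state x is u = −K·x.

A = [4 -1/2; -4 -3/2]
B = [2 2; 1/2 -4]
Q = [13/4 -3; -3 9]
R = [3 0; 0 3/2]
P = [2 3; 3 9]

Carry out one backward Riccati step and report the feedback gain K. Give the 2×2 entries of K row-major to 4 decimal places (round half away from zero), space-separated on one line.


BᵀP = [5.5000 10.5000; -8.0000 -30.0000]
S = R + BᵀPB = [3 0; 0 3/2] + [16.2500 -31.0000; -31.0000 104.0000] = [19.2500 -31.0000; -31.0000 105.5000]
BᵀPA = [-20.0000 -18.5000; 88.0000 49.0000]
K = S⁻¹·BᵀPA = [0.5776 -0.4045; 1.0039 0.3456]
A−BK = [0.8370 -0.3822; -0.2734 0.0846]
AᵀP(A−BK) = [3.2135 -0.5026; -0.5026 0.8325]
P' = Q + AᵀP(A−BK) = [6.4635 -3.5026; -3.5026 9.8325]
tr(P') = 16.2960

0.5776 -0.4045 1.0039 0.3456


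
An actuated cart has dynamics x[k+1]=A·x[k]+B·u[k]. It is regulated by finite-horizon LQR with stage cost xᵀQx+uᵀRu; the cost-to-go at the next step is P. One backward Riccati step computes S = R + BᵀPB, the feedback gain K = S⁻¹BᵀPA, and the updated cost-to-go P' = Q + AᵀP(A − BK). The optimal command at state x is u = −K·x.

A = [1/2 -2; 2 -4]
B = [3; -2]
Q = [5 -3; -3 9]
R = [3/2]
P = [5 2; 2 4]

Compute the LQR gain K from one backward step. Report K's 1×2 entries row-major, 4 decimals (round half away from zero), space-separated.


0.0390 -0.3636

BᵀP = [11.0000 -2.0000]
S = R + BᵀPB = [3/2] + [37.0000] = [38.5000]
BᵀPA = [1.5000 -14.0000]
K = S⁻¹·BᵀPA = [0.0390 -0.3636]
A−BK = [0.3831 -0.9091; 2.0779 -4.7273]
AᵀP(A−BK) = [21.1916 -48.4545; -48.4545 110.9091]
P' = Q + AᵀP(A−BK) = [26.1916 -51.4545; -51.4545 119.9091]
tr(P') = 146.1006


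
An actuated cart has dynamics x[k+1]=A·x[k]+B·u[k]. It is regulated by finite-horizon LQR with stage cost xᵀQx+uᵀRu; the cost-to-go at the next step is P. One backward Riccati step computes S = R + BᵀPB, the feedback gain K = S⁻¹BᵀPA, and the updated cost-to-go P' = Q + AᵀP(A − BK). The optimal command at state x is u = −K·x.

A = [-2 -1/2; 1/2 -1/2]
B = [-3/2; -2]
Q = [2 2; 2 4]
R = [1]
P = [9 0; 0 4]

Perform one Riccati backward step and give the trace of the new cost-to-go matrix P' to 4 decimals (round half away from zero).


BᵀP = [-13.5000 -8.0000]
S = R + BᵀPB = [1] + [36.2500] = [37.2500]
BᵀPA = [23.0000 10.7500]
K = S⁻¹·BᵀPA = [0.6174 0.2886]
A−BK = [-1.0738 -0.0671; 1.7349 0.0772]
AᵀP(A−BK) = [22.7987 1.3624; 1.3624 0.1477]
P' = Q + AᵀP(A−BK) = [24.7987 3.3624; 3.3624 4.1477]
tr(P') = 28.9463

28.9463


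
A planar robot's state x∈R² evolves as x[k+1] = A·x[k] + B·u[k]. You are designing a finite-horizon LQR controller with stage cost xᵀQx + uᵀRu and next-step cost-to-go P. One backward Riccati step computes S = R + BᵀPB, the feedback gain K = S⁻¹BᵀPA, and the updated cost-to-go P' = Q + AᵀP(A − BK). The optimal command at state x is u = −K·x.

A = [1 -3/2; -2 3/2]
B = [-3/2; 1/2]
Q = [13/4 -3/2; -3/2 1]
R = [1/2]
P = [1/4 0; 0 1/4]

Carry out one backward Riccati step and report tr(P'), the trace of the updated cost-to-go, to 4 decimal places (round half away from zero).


5.7778

BᵀP = [-0.3750 0.1250]
S = R + BᵀPB = [1/2] + [0.6250] = [1.1250]
BᵀPA = [-0.6250 0.7500]
K = S⁻¹·BᵀPA = [-0.5556 0.6667]
A−BK = [0.1667 -0.5000; -1.7222 1.1667]
AᵀP(A−BK) = [0.9028 -0.7083; -0.7083 0.6250]
P' = Q + AᵀP(A−BK) = [4.1528 -2.2083; -2.2083 1.6250]
tr(P') = 5.7778


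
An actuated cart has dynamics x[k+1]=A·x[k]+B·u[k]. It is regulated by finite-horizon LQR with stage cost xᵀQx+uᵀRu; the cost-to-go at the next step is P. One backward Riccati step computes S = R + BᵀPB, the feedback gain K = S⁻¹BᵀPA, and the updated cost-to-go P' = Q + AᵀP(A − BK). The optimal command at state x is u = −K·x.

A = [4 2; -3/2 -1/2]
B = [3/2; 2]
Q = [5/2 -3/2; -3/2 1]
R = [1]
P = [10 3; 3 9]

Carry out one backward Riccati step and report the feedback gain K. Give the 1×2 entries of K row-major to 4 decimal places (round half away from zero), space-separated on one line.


BᵀP = [21.0000 22.5000]
S = R + BᵀPB = [1] + [76.5000] = [77.5000]
BᵀPA = [50.2500 30.7500]
K = S⁻¹·BᵀPA = [0.6484 0.3968]
A−BK = [3.0274 1.4048; -2.7968 -1.2935]
AᵀP(A−BK) = [111.6685 51.8121; 51.8121 24.0492]
P' = Q + AᵀP(A−BK) = [114.1685 50.3121; 50.3121 25.0492]
tr(P') = 139.2177

0.6484 0.3968


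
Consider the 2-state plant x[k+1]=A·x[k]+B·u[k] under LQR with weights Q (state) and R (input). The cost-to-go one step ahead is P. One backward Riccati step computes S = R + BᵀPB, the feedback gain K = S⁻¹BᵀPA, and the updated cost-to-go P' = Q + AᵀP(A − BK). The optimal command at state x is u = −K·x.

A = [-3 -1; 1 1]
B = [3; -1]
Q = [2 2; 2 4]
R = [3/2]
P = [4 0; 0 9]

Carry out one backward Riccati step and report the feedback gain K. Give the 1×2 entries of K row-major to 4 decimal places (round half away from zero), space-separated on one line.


-0.9677 -0.4516

BᵀP = [12.0000 -9.0000]
S = R + BᵀPB = [3/2] + [45.0000] = [46.5000]
BᵀPA = [-45.0000 -21.0000]
K = S⁻¹·BᵀPA = [-0.9677 -0.4516]
A−BK = [-0.0968 0.3548; 0.0323 0.5484]
AᵀP(A−BK) = [1.4516 0.6774; 0.6774 3.5161]
P' = Q + AᵀP(A−BK) = [3.4516 2.6774; 2.6774 7.5161]
tr(P') = 10.9677


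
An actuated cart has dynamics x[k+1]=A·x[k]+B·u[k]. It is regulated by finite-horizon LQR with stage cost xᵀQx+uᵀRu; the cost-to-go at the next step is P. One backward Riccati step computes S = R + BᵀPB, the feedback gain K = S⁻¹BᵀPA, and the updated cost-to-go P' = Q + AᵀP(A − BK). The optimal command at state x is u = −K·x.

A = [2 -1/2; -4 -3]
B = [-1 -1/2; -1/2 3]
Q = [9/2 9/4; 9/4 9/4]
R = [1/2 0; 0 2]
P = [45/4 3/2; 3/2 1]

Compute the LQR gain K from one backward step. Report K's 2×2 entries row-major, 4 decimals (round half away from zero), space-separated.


-1.1852 0.8889 -1.2081 -0.6644

BᵀP = [-12.0000 -2.0000; -1.1250 2.2500]
S = R + BᵀPB = [1/2 0; 0 2] + [13.0000 0.0000; 0.0000 7.3125] = [13.5000 0.0000; 0.0000 9.3125]
BᵀPA = [-16.0000 12.0000; -11.2500 -6.1875]
K = S⁻¹·BᵀPA = [-1.1852 0.8889; -1.2081 -0.6644]
A−BK = [0.2108 0.0567; -0.9684 -0.5623]
AᵀP(A−BK) = [4.4464 1.4974; 1.4974 1.5347]
P' = Q + AᵀP(A−BK) = [8.9464 3.7474; 3.7474 3.7847]
tr(P') = 12.7311


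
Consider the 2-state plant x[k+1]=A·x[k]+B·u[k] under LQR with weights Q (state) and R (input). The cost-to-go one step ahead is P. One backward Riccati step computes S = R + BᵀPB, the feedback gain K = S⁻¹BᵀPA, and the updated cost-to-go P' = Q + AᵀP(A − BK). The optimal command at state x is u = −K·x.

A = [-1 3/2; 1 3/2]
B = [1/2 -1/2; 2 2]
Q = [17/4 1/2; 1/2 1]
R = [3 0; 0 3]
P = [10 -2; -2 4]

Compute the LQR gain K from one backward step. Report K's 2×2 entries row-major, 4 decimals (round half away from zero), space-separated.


-0.3409 1.1591 0.8864 -0.6136

BᵀP = [1.0000 7.0000; -9.0000 9.0000]
S = R + BᵀPB = [3 0; 0 3] + [14.5000 13.5000; 13.5000 22.5000] = [17.5000 13.5000; 13.5000 25.5000]
BᵀPA = [6.0000 12.0000; 18.0000 0.0000]
K = S⁻¹·BᵀPA = [-0.3409 1.1591; 0.8864 -0.6136]
A−BK = [-0.3864 0.6136; -0.0909 0.4091]
AᵀP(A−BK) = [4.0909 -4.9091; -4.9091 8.5909]
P' = Q + AᵀP(A−BK) = [8.3409 -4.4091; -4.4091 9.5909]
tr(P') = 17.9318


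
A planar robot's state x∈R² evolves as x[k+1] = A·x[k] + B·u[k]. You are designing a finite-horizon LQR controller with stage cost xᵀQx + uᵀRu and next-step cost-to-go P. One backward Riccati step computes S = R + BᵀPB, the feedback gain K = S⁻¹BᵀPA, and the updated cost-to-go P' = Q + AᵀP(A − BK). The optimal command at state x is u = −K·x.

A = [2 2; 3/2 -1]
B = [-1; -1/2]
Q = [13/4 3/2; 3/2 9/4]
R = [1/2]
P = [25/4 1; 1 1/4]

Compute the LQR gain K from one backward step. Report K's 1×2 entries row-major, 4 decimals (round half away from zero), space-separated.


BᵀP = [-6.7500 -1.1250]
S = R + BᵀPB = [1/2] + [7.3125] = [7.8125]
BᵀPA = [-15.1875 -12.3750]
K = S⁻¹·BᵀPA = [-1.9440 -1.5840]
A−BK = [0.0560 0.4160; 0.5280 -1.7920]
AᵀP(A−BK) = [2.0380 1.5680; 1.5680 1.6480]
P' = Q + AᵀP(A−BK) = [5.2880 3.0680; 3.0680 3.8980]
tr(P') = 9.1860

-1.9440 -1.5840
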